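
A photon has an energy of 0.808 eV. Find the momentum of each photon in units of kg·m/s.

4.32 × 10^-28 kg·m/s

Take c = 2.99792458 × 10^8 m/s, 1 eV = 1.602176634 × 10^-19 J.
First convert: E = 0.808 eV = 1.2946 × 10^-19 J.
The photon relation is p = E/c, giving p = 4.318 × 10^-28 kg·m/s.
So p ≈ 4.32 × 10^-28 kg·m/s.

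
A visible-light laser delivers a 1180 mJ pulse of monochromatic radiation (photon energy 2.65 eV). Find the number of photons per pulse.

2.78 × 10^18 photons

Per-photon energy: E = 4.246 × 10^-19 J (from energy = 2.65 eV).
N = E_total / E_photon = 1.18 J / 4.246 × 10^-19 J = 2.78 × 10^18.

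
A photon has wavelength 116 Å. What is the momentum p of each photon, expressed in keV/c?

0.107 keV/c

Use h = 6.62607015e-34 J·s, c = 2.99792458e8 m/s, 1 eV = 1.602176634e-19 J.
First convert: λ = 116 Å = 1.16e-8 m.
The photon relation is p = h/λ, giving p = 5.712e-26 kg·m/s.
Converting to keV/c: p = 0.1069 keV/c ≈ 0.107 keV/c.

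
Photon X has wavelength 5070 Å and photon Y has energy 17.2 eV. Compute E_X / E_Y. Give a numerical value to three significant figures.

E_X = 3.918 × 10^-19 J (from wavelength = 5070 Å, via E = hc/λ).
E_Y = 2.756 × 10^-18 J (from energy = 17.2 eV, via E given directly).
Ratio = 3.918 × 10^-19 / 2.756 × 10^-18 = 0.142.

0.142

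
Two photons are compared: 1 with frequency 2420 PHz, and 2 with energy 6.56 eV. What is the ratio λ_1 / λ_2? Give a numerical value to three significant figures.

6.55·10^-4

λ_1 = 1.239·10^-10 m (from frequency = 2420 PHz, via λ = c/f).
λ_2 = 1.890·10^-7 m (from energy = 6.56 eV, via λ = hc/E).
Ratio = 1.239·10^-10 / 1.890·10^-7 = 6.55·10^-4.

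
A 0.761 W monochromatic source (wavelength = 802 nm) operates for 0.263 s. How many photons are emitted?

8.08 × 10^17 photons

Total energy: E_total = P·t = 0.761 × 0.263 = 0.2001 J.
Per-photon energy: E = 2.477 × 10^-19 J.
N = E_total / E_photon = 8.08 × 10^17.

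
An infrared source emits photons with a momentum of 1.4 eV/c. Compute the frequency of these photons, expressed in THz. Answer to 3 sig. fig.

In SI units: p = 1.4 eV/c = 7.4820e-28 kg·m/s.
The photon relation is f = pc/h, giving f = 3.385e14 Hz.
Converting to THz: f = 338.5 THz ≈ 339 THz.

339 THz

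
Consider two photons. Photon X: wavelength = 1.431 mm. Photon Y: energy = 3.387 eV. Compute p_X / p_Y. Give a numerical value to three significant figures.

2.56·10^-4

p_X = 4.630·10^-31 kg·m/s (from wavelength = 1.431 mm, via p = h/λ).
p_Y = 1.810·10^-27 kg·m/s (from energy = 3.387 eV, via p = E/c).
Ratio = 4.630·10^-31 / 1.810·10^-27 = 2.56·10^-4.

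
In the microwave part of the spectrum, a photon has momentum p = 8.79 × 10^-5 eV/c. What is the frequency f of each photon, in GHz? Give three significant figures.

Use h = 6.62607015 × 10^-34 J·s, c = 2.99792458 × 10^8 m/s, 1 eV = 1.602176634 × 10^-19 J.
In SI units: p = 8.79 × 10^-5 eV/c = 4.6976 × 10^-32 kg·m/s.
The photon relation is f = pc/h, giving f = 2.125 × 10^10 Hz.
Converting to GHz: f = 21.25 GHz ≈ 21.3 GHz.

21.3 GHz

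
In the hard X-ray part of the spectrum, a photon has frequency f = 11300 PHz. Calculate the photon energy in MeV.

0.0467 MeV

Take h = 6.62607015 × 10^-34 J·s, 1 eV = 1.602176634 × 10^-19 J.
First convert: f = 11300 PHz = 1.13 × 10^19 Hz.
The photon relation is E = hf, giving E = 7.487 × 10^-15 J.
Converting to MeV: E = 0.04673 MeV ≈ 0.0467 MeV.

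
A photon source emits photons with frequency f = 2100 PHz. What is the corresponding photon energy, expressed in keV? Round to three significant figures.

In SI units: f = 2100 PHz = 2.1·10^18 Hz.
For a photon E = hf, so E = 1.391·10^-15 J.
Converting to keV: E = 8.685 keV ≈ 8.68 keV.

8.68 keV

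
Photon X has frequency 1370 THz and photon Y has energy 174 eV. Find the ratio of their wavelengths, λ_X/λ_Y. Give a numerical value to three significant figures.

λ_X = 2.188 × 10^-7 m (from frequency = 1370 THz, via λ = c/f).
λ_Y = 7.126 × 10^-9 m (from energy = 174 eV, via λ = hc/E).
Ratio = 2.188 × 10^-7 / 7.126 × 10^-9 = 30.7.

30.7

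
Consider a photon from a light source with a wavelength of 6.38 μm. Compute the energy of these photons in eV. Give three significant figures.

First convert: λ = 6.38 μm = 6.38e-6 m.
Since E = hc/λ for a photon, E = 3.114e-20 J.
Converting to eV: E = 0.1943 eV ≈ 0.194 eV.

0.194 eV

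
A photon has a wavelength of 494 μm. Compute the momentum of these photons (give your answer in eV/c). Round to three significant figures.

2.51·10^-3 eV/c

First convert: λ = 494 μm = 4.94·10^-4 m.
Since p = h/λ for a photon, p = 1.341·10^-30 kg·m/s.
Converting to eV/c: p = 0.002510 eV/c ≈ 2.51·10^-3 eV/c.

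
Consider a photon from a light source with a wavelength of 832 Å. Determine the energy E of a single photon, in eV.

14.9 eV

In SI units: λ = 832 Å = 8.32 × 10^-8 m.
Since E = hc/λ for a photon, E = 2.388 × 10^-18 J.
Converting to eV: E = 14.90 eV ≈ 14.9 eV.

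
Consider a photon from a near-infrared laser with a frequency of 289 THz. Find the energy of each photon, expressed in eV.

(h = 6.62607015 × 10^-34 J·s, 1 eV = 1.602176634 × 10^-19 J.)
In SI units: f = 289 THz = 2.89 × 10^14 Hz.
Apply E = hf: E = 1.915 × 10^-19 J.
Converting to eV: E = 1.195 eV ≈ 1.20 eV.

1.20 eV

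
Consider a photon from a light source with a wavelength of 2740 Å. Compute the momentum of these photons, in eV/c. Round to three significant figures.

Use h = 6.62607015 × 10^-34 J·s, c = 2.99792458 × 10^8 m/s, 1 eV = 1.602176634 × 10^-19 J.
In SI units: λ = 2740 Å = 2.74 × 10^-7 m.
The photon relation is p = h/λ, giving p = 2.418 × 10^-27 kg·m/s.
Converting to eV/c: p = 4.525 eV/c ≈ 4.52 eV/c.

4.52 eV/c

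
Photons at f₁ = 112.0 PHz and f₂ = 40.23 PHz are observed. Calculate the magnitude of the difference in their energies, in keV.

0.297 keV

Using E = hf: E₁ = 7.4212 × 10^-17 J, E₂ = 2.6657 × 10^-17 J.
|ΔE| = |7.4212 × 10^-17 − 2.6657 × 10^-17| = 4.76 × 10^-17 J = 0.297 keV.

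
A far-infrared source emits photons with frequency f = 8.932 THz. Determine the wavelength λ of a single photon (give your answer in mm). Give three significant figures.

0.0336 mm

First convert: f = 8.932 THz = 8.932e12 Hz.
For a photon λ = c/f, so λ = 3.356e-5 m.
Converting to mm: λ = 0.03356 mm ≈ 0.0336 mm.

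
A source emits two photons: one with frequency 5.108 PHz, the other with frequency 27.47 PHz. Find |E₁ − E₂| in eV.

Using E = hf: E₁ = 3.3846e-18 J, E₂ = 1.8202e-17 J.
|ΔE| = |3.3846e-18 − 1.8202e-17| = 1.48e-17 J = 92.5 eV.

92.5 eV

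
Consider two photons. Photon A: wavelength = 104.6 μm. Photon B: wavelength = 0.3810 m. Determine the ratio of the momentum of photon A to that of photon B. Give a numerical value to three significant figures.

3640

p_A = 6.335 × 10^-30 kg·m/s (from wavelength = 104.6 μm, via p = h/λ).
p_B = 1.739 × 10^-33 kg·m/s (from wavelength = 0.3810 m, via p = h/λ).
Ratio = 6.335 × 10^-30 / 1.739 × 10^-33 = 3640.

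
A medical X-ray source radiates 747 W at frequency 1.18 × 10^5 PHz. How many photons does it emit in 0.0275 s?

Total energy: E_total = P·t = 747 × 0.0275 = 20.54 J.
Per-photon energy: E = 7.819 × 10^-14 J.
N = E_total / E_photon = 2.63 × 10^14.

2.63 × 10^14 photons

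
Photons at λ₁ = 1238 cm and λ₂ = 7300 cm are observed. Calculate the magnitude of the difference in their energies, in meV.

8.32·10^-5 meV

Using E = hc/λ: E₁ = 1.6046·10^-26 J, E₂ = 2.7212·10^-27 J.
|ΔE| = |1.6046·10^-26 − 2.7212·10^-27| = 1.33·10^-26 J = 8.32·10^-5 meV.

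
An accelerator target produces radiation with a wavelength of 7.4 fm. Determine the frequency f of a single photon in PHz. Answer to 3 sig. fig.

4.05 × 10^7 PHz

In SI units: λ = 7.4 fm = 7.4 × 10^-15 m.
Since f = c/λ for a photon, f = 4.051 × 10^22 Hz.
Converting to PHz: f = 4.051 × 10^7 PHz ≈ 4.05 × 10^7 PHz.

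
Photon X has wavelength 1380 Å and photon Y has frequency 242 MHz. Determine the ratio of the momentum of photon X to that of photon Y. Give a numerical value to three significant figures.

8.98e6

p_X = 4.802e-27 kg·m/s (from wavelength = 1380 Å, via p = h/λ).
p_Y = 5.349e-34 kg·m/s (from frequency = 242 MHz, via p = hf/c).
Ratio = 4.802e-27 / 5.349e-34 = 8.98e6.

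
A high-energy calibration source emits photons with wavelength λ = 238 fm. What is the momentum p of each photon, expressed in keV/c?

Use h = 6.62607015 × 10^-34 J·s, c = 2.99792458 × 10^8 m/s, 1 eV = 1.602176634 × 10^-19 J.
First convert: λ = 238 fm = 2.38 × 10^-13 m.
Since p = h/λ for a photon, p = 2.784 × 10^-21 kg·m/s.
Converting to keV/c: p = 5209 keV/c ≈ 5210 keV/c.

5210 keV/c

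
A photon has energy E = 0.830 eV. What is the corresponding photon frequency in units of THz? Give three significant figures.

201 THz

First convert: E = 0.830 eV = 1.3298e-19 J.
For a photon f = E/h, so f = 2.007e14 Hz.
Converting to THz: f = 200.7 THz ≈ 201 THz.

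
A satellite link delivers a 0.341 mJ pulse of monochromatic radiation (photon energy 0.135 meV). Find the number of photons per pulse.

1.58e19 photons

Per-photon energy: E = 2.163e-23 J (from energy = 0.135 meV).
N = E_total / E_photon = 3.41e-4 J / 2.163e-23 J = 1.58e19.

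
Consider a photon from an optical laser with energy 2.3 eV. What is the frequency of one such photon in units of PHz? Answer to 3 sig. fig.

0.556 PHz

First convert: E = 2.3 eV = 3.6850e-19 J.
Since f = E/h for a photon, f = 5.561e14 Hz.
Converting to PHz: f = 0.5561 PHz ≈ 0.556 PHz.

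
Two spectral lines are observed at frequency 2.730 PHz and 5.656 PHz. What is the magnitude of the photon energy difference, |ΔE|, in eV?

Using E = hf: E₁ = 1.8089 × 10^-18 J, E₂ = 3.7477 × 10^-18 J.
|ΔE| = |1.8089 × 10^-18 − 3.7477 × 10^-18| = 1.94 × 10^-18 J = 12.1 eV.

12.1 eV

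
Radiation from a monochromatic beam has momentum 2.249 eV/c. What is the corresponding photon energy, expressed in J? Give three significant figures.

3.60e-19 J

Use c = 2.99792458e8 m/s, 1 eV = 1.602176634e-19 J.
First convert: p = 2.249 eV/c = 1.2019e-27 kg·m/s.
The photon relation is E = pc, giving E = 3.603e-19 J.
So E ≈ 3.60e-19 J.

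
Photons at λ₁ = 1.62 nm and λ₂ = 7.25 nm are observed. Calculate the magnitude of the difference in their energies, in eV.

594 eV

Using E = hc/λ: E₁ = 1.226e-16 J, E₂ = 2.740e-17 J.
|ΔE| = |1.226e-16 − 2.740e-17| = 9.52e-17 J = 594 eV.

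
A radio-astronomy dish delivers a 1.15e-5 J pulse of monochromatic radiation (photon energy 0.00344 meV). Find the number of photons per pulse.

Per-photon energy: E = 5.511e-25 J (from energy = 0.00344 meV).
N = E_total / E_photon = 1.15e-5 J / 5.511e-25 J = 2.09e19.

2.09e19 photons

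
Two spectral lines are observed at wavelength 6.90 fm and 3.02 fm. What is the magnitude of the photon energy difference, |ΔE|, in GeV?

Using E = hc/λ: E₁ = 2.879e-11 J, E₂ = 6.578e-11 J.
|ΔE| = |2.879e-11 − 6.578e-11| = 3.70e-11 J = 0.231 GeV.

0.231 GeV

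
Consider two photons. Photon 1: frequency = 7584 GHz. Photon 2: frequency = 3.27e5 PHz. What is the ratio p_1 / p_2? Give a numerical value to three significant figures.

p_1 = 1.676e-29 kg·m/s (from frequency = 7584 GHz, via p = hf/c).
p_2 = 7.227e-22 kg·m/s (from frequency = 3.27e5 PHz, via p = hf/c).
Ratio = 1.676e-29 / 7.227e-22 = 2.32e-8.

2.32e-8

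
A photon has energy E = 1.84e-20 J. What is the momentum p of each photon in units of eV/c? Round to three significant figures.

Use c = 2.99792458e8 m/s, 1 eV = 1.602176634e-19 J.
Apply p = E/c: p = 6.138e-29 kg·m/s.
Converting to eV/c: p = 0.1148 eV/c ≈ 0.115 eV/c.

0.115 eV/c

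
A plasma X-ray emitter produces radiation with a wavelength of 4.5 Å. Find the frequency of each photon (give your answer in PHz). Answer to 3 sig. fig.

666 PHz

Take c = 2.99792458 × 10^8 m/s.
First convert: λ = 4.5 Å = 4.5 × 10^-10 m.
Apply f = c/λ: f = 6.662 × 10^17 Hz.
Converting to PHz: f = 666.2 PHz ≈ 666 PHz.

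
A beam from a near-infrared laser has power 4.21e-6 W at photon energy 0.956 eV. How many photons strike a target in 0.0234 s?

Total energy: E_total = P·t = 4.21e-6 × 0.0234 = 9.851e-8 J.
Per-photon energy: E = 1.532e-19 J.
N = E_total / E_photon = 6.43e11.

6.43e11 photons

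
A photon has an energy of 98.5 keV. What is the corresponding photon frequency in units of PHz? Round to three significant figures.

Use h = 6.62607015·10^-34 J·s, 1 eV = 1.602176634·10^-19 J.
Convert to SI: E = 98.5 keV = 1.5781·10^-14 J.
The photon relation is f = E/h, giving f = 2.382·10^19 Hz.
Converting to PHz: f = 23820 PHz ≈ 2.38·10^4 PHz.

2.38·10^4 PHz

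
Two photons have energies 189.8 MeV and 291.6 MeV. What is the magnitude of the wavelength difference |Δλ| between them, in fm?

Using λ = hc/E: λ₁ = 6.5324e-15 m, λ₂ = 4.2519e-15 m.
|Δλ| = |6.5324e-15 − 4.2519e-15| = 2.28e-15 m = 2.28 fm.

2.28 fm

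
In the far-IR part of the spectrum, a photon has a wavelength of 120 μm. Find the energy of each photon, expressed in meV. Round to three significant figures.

10.3 meV

First convert: λ = 120 μm = 1.20 × 10^-4 m.
Since E = hc/λ for a photon, E = 1.655 × 10^-21 J.
Converting to meV: E = 10.33 meV ≈ 10.3 meV.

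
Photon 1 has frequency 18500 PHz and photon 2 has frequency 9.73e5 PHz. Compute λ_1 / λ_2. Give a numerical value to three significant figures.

λ_1 = 1.620e-11 m (from frequency = 18500 PHz, via λ = c/f).
λ_2 = 3.081e-13 m (from frequency = 9.73e5 PHz, via λ = c/f).
Ratio = 1.620e-11 / 3.081e-13 = 52.6.

52.6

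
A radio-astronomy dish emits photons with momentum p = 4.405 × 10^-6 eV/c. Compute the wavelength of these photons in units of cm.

Take h = 6.62607015 × 10^-34 J·s, c = 2.99792458 × 10^8 m/s, 1 eV = 1.602176634 × 10^-19 J.
In SI units: p = 4.405 × 10^-6 eV/c = 2.3542 × 10^-33 kg·m/s.
Since λ = h/p for a photon, λ = 0.2815 m.
Converting to cm: λ = 28.15 cm ≈ 28.1 cm.

28.1 cm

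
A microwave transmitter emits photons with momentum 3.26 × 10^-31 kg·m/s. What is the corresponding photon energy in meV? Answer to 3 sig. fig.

0.610 meV

Use c = 2.99792458 × 10^8 m/s, 1 eV = 1.602176634 × 10^-19 J.
The photon relation is E = pc, giving E = 9.773 × 10^-23 J.
Converting to meV: E = 0.6100 meV ≈ 0.610 meV.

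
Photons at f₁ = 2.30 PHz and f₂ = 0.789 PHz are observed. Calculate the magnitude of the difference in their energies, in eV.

Using E = hf: E₁ = 1.524 × 10^-18 J, E₂ = 5.228 × 10^-19 J.
|ΔE| = |1.524 × 10^-18 − 5.228 × 10^-19| = 1.00 × 10^-18 J = 6.25 eV.

6.25 eV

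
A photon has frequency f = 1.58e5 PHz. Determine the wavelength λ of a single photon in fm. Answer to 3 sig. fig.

First convert: f = 1.58e5 PHz = 1.58e20 Hz.
Since λ = c/f for a photon, λ = 1.897e-12 m.
Converting to fm: λ = 1897 fm ≈ 1900 fm.

1900 fm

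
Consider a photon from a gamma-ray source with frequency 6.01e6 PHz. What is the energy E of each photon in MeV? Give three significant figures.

First convert: f = 6.01e6 PHz = 6.01e21 Hz.
The photon relation is E = hf, giving E = 3.982e-12 J.
Converting to MeV: E = 24.86 MeV ≈ 24.9 MeV.

24.9 MeV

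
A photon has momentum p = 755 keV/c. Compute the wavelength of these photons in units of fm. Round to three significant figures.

1640 fm

Take h = 6.62607015e-34 J·s, c = 2.99792458e8 m/s, 1 eV = 1.602176634e-19 J.
First convert: p = 755 keV/c = 4.0349e-22 kg·m/s.
For a photon λ = h/p, so λ = 1.642e-12 m.
Converting to fm: λ = 1642 fm ≈ 1640 fm.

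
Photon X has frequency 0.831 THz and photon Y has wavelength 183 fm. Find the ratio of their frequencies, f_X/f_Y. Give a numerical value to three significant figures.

5.07e-10

f_X = 8.310e11 Hz (from frequency = 0.831 THz, via f given directly).
f_Y = 1.638e21 Hz (from wavelength = 183 fm, via f = c/λ).
Ratio = 8.310e11 / 1.638e21 = 5.07e-10.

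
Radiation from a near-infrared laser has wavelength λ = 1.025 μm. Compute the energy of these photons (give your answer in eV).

1.21 eV

Take h = 6.62607015 × 10^-34 J·s, c = 2.99792458 × 10^8 m/s, 1 eV = 1.602176634 × 10^-19 J.
First convert: λ = 1.025 μm = 1.025 × 10^-6 m.
The photon relation is E = hc/λ, giving E = 1.938 × 10^-19 J.
Converting to eV: E = 1.210 eV ≈ 1.21 eV.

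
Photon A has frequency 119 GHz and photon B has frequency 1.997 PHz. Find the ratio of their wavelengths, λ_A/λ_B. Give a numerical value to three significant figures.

λ_A = 0.002519 m (from frequency = 119 GHz, via λ = c/f).
λ_B = 1.501e-7 m (from frequency = 1.997 PHz, via λ = c/f).
Ratio = 0.002519 / 1.501e-7 = 1.68e4.

1.68e4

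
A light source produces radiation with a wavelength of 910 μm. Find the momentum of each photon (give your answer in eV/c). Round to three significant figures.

1.36e-3 eV/c

Use h = 6.62607015e-34 J·s, c = 2.99792458e8 m/s, 1 eV = 1.602176634e-19 J.
First convert: λ = 910 μm = 9.1e-4 m.
The photon relation is p = h/λ, giving p = 7.281e-31 kg·m/s.
Converting to eV/c: p = 0.001362 eV/c ≈ 1.36e-3 eV/c.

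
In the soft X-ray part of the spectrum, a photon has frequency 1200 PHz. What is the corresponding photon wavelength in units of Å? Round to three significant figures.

2.50 Å

Convert to SI: f = 1200 PHz = 1.2e18 Hz.
Apply λ = c/f: λ = 2.498e-10 m.
Converting to Å: λ = 2.498 Å ≈ 2.50 Å.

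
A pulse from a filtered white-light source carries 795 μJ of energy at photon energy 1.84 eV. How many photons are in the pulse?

Per-photon energy: E = 2.948e-19 J (from energy = 1.84 eV).
N = E_total / E_photon = 7.95e-4 J / 2.948e-19 J = 2.70e15.

2.70e15 photons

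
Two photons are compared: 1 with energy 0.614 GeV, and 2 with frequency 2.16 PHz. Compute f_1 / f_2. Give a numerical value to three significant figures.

6.87e7

f_1 = 1.485e23 Hz (from energy = 0.614 GeV, via f = E/h).
f_2 = 2.160e15 Hz (from frequency = 2.16 PHz, via f given directly).
Ratio = 1.485e23 / 2.160e15 = 6.87e7.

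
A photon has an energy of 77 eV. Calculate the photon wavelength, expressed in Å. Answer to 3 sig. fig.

161 Å

First convert: E = 77 eV = 1.2337 × 10^-17 J.
For a photon λ = hc/E, so λ = 1.610 × 10^-8 m.
Converting to Å: λ = 161.0 Å ≈ 161 Å.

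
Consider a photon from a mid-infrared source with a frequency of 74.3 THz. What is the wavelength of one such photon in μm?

4.03 μm

First convert: f = 74.3 THz = 7.43 × 10^13 Hz.
Since λ = c/f for a photon, λ = 4.035 × 10^-6 m.
Converting to μm: λ = 4.035 μm ≈ 4.03 μm.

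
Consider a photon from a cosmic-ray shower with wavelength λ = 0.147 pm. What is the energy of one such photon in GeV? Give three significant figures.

8.43 × 10^-3 GeV

(h = 6.62607015 × 10^-34 J·s, c = 2.99792458 × 10^8 m/s, 1 eV = 1.602176634 × 10^-19 J.)
First convert: λ = 0.147 pm = 1.47 × 10^-13 m.
Since E = hc/λ for a photon, E = 1.351 × 10^-12 J.
Converting to GeV: E = 0.008434 GeV ≈ 8.43 × 10^-3 GeV.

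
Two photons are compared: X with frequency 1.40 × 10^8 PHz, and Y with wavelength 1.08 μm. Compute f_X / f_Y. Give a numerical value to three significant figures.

5.04 × 10^8

f_X = 1.400 × 10^23 Hz (from frequency = 1.40 × 10^8 PHz, via f given directly).
f_Y = 2.776 × 10^14 Hz (from wavelength = 1.08 μm, via f = c/λ).
Ratio = 1.400 × 10^23 / 2.776 × 10^14 = 5.04 × 10^8.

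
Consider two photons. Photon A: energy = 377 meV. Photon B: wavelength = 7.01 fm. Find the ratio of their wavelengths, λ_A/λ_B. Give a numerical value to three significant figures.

λ_A = 3.289·10^-6 m (from energy = 377 meV, via λ = hc/E).
λ_B = 7.010·10^-15 m (from wavelength = 7.01 fm, via λ given directly).
Ratio = 3.289·10^-6 / 7.010·10^-15 = 4.69·10^8.

4.69·10^8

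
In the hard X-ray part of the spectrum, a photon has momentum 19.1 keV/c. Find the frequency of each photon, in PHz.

Convert to SI: p = 19.1 keV/c = 1.0208e-23 kg·m/s.
For a photon f = pc/h, so f = 4.618e18 Hz.
Converting to PHz: f = 4618 PHz ≈ 4620 PHz.

4620 PHz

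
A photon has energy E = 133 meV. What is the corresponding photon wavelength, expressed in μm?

9.32 μm

Convert to SI: E = 133 meV = 2.1309e-20 J.
The photon relation is λ = hc/E, giving λ = 9.322e-6 m.
Converting to μm: λ = 9.322 μm ≈ 9.32 μm.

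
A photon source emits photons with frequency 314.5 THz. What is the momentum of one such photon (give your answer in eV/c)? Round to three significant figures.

1.30 eV/c

First convert: f = 314.5 THz = 3.145e14 Hz.
Apply p = hf/c: p = 6.951e-28 kg·m/s.
Converting to eV/c: p = 1.301 eV/c ≈ 1.30 eV/c.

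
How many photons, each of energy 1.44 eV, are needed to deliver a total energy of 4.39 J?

Per-photon energy: E = 2.307e-19 J (from energy = 1.44 eV).
N = E_total / E_photon = 4.39 J / 2.307e-19 J = 1.90e19.

1.90e19 photons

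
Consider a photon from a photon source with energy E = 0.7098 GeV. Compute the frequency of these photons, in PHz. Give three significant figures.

Take h = 6.62607015 × 10^-34 J·s, 1 eV = 1.602176634 × 10^-19 J.
First convert: E = 0.7098 GeV = 1.1372 × 10^-10 J.
Since f = E/h for a photon, f = 1.716 × 10^23 Hz.
Converting to PHz: f = 1.716 × 10^8 PHz ≈ 1.72 × 10^8 PHz.

1.72 × 10^8 PHz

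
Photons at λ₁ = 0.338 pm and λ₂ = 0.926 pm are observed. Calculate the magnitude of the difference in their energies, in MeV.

Using E = hc/λ: E₁ = 5.877e-13 J, E₂ = 2.145e-13 J.
|ΔE| = |5.877e-13 − 2.145e-13| = 3.73e-13 J = 2.33 MeV.

2.33 MeV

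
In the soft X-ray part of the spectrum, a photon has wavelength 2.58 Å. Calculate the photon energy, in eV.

4810 eV

Take h = 6.62607015·10^-34 J·s, c = 2.99792458·10^8 m/s, 1 eV = 1.602176634·10^-19 J.
First convert: λ = 2.58 Å = 2.58·10^-10 m.
Since E = hc/λ for a photon, E = 7.699·10^-16 J.
Converting to eV: E = 4806 eV ≈ 4810 eV.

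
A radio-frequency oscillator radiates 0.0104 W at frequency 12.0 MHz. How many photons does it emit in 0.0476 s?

6.23 × 10^22 photons

Total energy: E_total = P·t = 0.0104 × 0.0476 = 4.950 × 10^-4 J.
Per-photon energy: E = 7.951 × 10^-27 J.
N = E_total / E_photon = 6.23 × 10^22.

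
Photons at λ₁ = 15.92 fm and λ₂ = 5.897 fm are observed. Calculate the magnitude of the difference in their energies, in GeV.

0.132 GeV

Using E = hc/λ: E₁ = 1.2478e-11 J, E₂ = 3.3686e-11 J.
|ΔE| = |1.2478e-11 − 3.3686e-11| = 2.12e-11 J = 0.132 GeV.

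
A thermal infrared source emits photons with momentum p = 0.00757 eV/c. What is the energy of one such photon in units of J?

Use c = 2.99792458e8 m/s, 1 eV = 1.602176634e-19 J.
First convert: p = 0.00757 eV/c = 4.0456e-30 kg·m/s.
Apply E = pc: E = 1.213e-21 J.
So E ≈ 1.21e-21 J.

1.21e-21 J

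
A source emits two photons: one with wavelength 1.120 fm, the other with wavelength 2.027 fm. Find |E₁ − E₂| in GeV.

0.495 GeV

Using E = hc/λ: E₁ = 1.7736 × 10^-10 J, E₂ = 9.7999 × 10^-11 J.
|ΔE| = |1.7736 × 10^-10 − 9.7999 × 10^-11| = 7.94 × 10^-11 J = 0.495 GeV.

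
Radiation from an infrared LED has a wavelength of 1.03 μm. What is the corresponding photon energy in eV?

First convert: λ = 1.03 μm = 1.03·10^-6 m.
The photon relation is E = hc/λ, giving E = 1.929·10^-19 J.
Converting to eV: E = 1.204 eV ≈ 1.20 eV.

1.20 eV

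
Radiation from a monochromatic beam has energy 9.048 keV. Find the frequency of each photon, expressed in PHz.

Use h = 6.62607015 × 10^-34 J·s, 1 eV = 1.602176634 × 10^-19 J.
Convert to SI: E = 9.048 keV = 1.4496 × 10^-15 J.
Apply f = E/h: f = 2.188 × 10^18 Hz.
Converting to PHz: f = 2188 PHz ≈ 2190 PHz.

2190 PHz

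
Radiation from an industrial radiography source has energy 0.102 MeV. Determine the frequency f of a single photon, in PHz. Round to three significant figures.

(h = 6.62607015 × 10^-34 J·s, 1 eV = 1.602176634 × 10^-19 J.)
First convert: E = 0.102 MeV = 1.6342 × 10^-14 J.
For a photon f = E/h, so f = 2.466 × 10^19 Hz.
Converting to PHz: f = 24660 PHz ≈ 2.47 × 10^4 PHz.

2.47 × 10^4 PHz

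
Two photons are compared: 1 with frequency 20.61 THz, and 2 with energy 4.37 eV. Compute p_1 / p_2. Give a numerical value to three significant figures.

0.0195

p_1 = 4.555 × 10^-29 kg·m/s (from frequency = 20.61 THz, via p = hf/c).
p_2 = 2.335 × 10^-27 kg·m/s (from energy = 4.37 eV, via p = E/c).
Ratio = 4.555 × 10^-29 / 2.335 × 10^-27 = 0.0195.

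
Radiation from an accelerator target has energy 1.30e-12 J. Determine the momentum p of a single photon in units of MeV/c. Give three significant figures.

Use c = 2.99792458e8 m/s, 1 eV = 1.602176634e-19 J.
For a photon p = E/c, so p = 4.336e-21 kg·m/s.
Converting to MeV/c: p = 8.114 MeV/c ≈ 8.11 MeV/c.

8.11 MeV/c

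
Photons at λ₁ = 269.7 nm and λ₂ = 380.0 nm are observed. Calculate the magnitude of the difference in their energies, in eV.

1.33 eV

Using E = hc/λ: E₁ = 7.3654e-19 J, E₂ = 5.2275e-19 J.
|ΔE| = |7.3654e-19 − 5.2275e-19| = 2.14e-19 J = 1.33 eV.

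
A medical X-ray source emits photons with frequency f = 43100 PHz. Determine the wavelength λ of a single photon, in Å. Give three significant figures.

(c = 2.99792458·10^8 m/s.)
Convert to SI: f = 43100 PHz = 4.310·10^19 Hz.
For a photon λ = c/f, so λ = 6.956·10^-12 m.
Converting to Å: λ = 0.06956 Å ≈ 0.0696 Å.

0.0696 Å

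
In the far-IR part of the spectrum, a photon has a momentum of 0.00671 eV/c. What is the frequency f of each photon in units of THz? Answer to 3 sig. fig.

1.62 THz

Take h = 6.62607015 × 10^-34 J·s, c = 2.99792458 × 10^8 m/s, 1 eV = 1.602176634 × 10^-19 J.
Convert to SI: p = 0.00671 eV/c = 3.5860 × 10^-30 kg·m/s.
Apply f = pc/h: f = 1.622 × 10^12 Hz.
Converting to THz: f = 1.622 THz ≈ 1.62 THz.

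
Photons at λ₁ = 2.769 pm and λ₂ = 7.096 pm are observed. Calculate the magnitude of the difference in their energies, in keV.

273 keV

Using E = hc/λ: E₁ = 7.1739e-14 J, E₂ = 2.7994e-14 J.
|ΔE| = |7.1739e-14 − 2.7994e-14| = 4.37e-14 J = 273 keV.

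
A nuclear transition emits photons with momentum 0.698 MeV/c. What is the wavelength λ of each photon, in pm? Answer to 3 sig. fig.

1.78 pm

First convert: p = 0.698 MeV/c = 3.7303e-22 kg·m/s.
For a photon λ = h/p, so λ = 1.776e-12 m.
Converting to pm: λ = 1.776 pm ≈ 1.78 pm.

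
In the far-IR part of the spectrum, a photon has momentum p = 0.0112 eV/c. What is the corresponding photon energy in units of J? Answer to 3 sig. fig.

1.79 × 10^-21 J

Take c = 2.99792458 × 10^8 m/s, 1 eV = 1.602176634 × 10^-19 J.
Convert to SI: p = 0.0112 eV/c = 5.9856 × 10^-30 kg·m/s.
Since E = pc for a photon, E = 1.794 × 10^-21 J.
So E ≈ 1.79 × 10^-21 J.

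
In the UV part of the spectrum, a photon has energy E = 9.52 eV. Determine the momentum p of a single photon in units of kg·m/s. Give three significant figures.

Use c = 2.99792458·10^8 m/s, 1 eV = 1.602176634·10^-19 J.
In SI units: E = 9.52 eV = 1.5253·10^-18 J.
Since p = E/c for a photon, p = 5.088·10^-27 kg·m/s.
So p ≈ 5.09·10^-27 kg·m/s.

5.09·10^-27 kg·m/s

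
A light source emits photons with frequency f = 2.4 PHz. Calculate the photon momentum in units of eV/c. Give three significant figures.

Take h = 6.62607015·10^-34 J·s, c = 2.99792458·10^8 m/s, 1 eV = 1.602176634·10^-19 J.
First convert: f = 2.4 PHz = 2.4·10^15 Hz.
Apply p = hf/c: p = 5.305·10^-27 kg·m/s.
Converting to eV/c: p = 9.926 eV/c ≈ 9.93 eV/c.

9.93 eV/c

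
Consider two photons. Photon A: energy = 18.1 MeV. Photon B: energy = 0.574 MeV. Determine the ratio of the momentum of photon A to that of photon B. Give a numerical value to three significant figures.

p_A = 9.673·10^-21 kg·m/s (from energy = 18.1 MeV, via p = E/c).
p_B = 3.068·10^-22 kg·m/s (from energy = 0.574 MeV, via p = E/c).
Ratio = 9.673·10^-21 / 3.068·10^-22 = 31.5.

31.5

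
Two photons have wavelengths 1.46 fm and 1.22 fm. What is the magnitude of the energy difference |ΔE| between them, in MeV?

167 MeV

Using E = hc/λ: E₁ = 1.361e-10 J, E₂ = 1.628e-10 J.
|ΔE| = |1.361e-10 − 1.628e-10| = 2.68e-11 J = 167 MeV.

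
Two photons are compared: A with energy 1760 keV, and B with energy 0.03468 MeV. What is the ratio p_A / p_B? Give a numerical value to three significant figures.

p_A = 9.406e-22 kg·m/s (from energy = 1760 keV, via p = E/c).
p_B = 1.853e-23 kg·m/s (from energy = 0.03468 MeV, via p = E/c).
Ratio = 9.406e-22 / 1.853e-23 = 50.7.

50.7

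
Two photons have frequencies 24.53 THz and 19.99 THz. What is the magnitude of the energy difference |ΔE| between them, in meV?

18.8 meV

Using E = hf: E₁ = 1.6254e-20 J, E₂ = 1.3246e-20 J.
|ΔE| = |1.6254e-20 − 1.3246e-20| = 3.01e-21 J = 18.8 meV.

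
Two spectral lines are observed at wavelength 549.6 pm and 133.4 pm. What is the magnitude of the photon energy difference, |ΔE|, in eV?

7040 eV

Using E = hc/λ: E₁ = 3.6143 × 10^-16 J, E₂ = 1.4891 × 10^-15 J.
|ΔE| = |3.6143 × 10^-16 − 1.4891 × 10^-15| = 1.13 × 10^-15 J = 7040 eV.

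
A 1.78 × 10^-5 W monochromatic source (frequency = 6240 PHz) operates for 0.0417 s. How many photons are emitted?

Total energy: E_total = P·t = 1.78 × 10^-5 × 0.0417 = 7.423 × 10^-7 J.
Per-photon energy: E = 4.135 × 10^-15 J.
N = E_total / E_photon = 1.80 × 10^8.

1.80 × 10^8 photons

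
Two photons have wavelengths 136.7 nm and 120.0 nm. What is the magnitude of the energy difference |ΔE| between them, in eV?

Using E = hc/λ: E₁ = 1.4531e-18 J, E₂ = 1.6554e-18 J.
|ΔE| = |1.4531e-18 − 1.6554e-18| = 2.02e-19 J = 1.26 eV.

1.26 eV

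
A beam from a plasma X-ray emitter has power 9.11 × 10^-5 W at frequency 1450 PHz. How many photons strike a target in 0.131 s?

Total energy: E_total = P·t = 9.11 × 10^-5 × 0.131 = 1.193 × 10^-5 J.
Per-photon energy: E = 9.608 × 10^-16 J.
N = E_total / E_photon = 1.24 × 10^10.

1.24 × 10^10 photons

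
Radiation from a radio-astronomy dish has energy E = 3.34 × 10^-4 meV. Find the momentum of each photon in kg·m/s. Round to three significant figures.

1.78 × 10^-34 kg·m/s

First convert: E = 3.34 × 10^-4 meV = 5.3513 × 10^-26 J.
The photon relation is p = E/c, giving p = 1.785 × 10^-34 kg·m/s.
So p ≈ 1.78 × 10^-34 kg·m/s.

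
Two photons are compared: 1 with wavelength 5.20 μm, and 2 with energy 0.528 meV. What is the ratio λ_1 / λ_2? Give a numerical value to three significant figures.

2.21 × 10^-3

λ_1 = 5.200 × 10^-6 m (from wavelength = 5.20 μm, via λ given directly).
λ_2 = 0.002348 m (from energy = 0.528 meV, via λ = hc/E).
Ratio = 5.200 × 10^-6 / 0.002348 = 2.21 × 10^-3.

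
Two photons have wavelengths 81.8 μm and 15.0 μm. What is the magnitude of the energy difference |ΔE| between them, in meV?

67.5 meV

Using E = hc/λ: E₁ = 2.428·10^-21 J, E₂ = 1.324·10^-20 J.
|ΔE| = |2.428·10^-21 − 1.324·10^-20| = 1.08·10^-20 J = 67.5 meV.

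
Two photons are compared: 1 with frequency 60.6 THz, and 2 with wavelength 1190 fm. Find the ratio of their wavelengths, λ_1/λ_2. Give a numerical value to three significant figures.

λ_1 = 4.947·10^-6 m (from frequency = 60.6 THz, via λ = c/f).
λ_2 = 1.190·10^-12 m (from wavelength = 1190 fm, via λ given directly).
Ratio = 4.947·10^-6 / 1.190·10^-12 = 4.16·10^6.

4.16·10^6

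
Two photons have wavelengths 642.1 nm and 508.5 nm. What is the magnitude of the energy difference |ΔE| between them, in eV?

Using E = hc/λ: E₁ = 3.0937e-19 J, E₂ = 3.9065e-19 J.
|ΔE| = |3.0937e-19 − 3.9065e-19| = 8.13e-20 J = 0.507 eV.

0.507 eV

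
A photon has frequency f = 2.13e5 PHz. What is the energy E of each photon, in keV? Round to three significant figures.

In SI units: f = 2.13e5 PHz = 2.13e20 Hz.
For a photon E = hf, so E = 1.411e-13 J.
Converting to keV: E = 880.9 keV ≈ 881 keV.

881 keV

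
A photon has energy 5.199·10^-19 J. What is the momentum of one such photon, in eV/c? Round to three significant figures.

Take c = 2.99792458·10^8 m/s, 1 eV = 1.602176634·10^-19 J.
The photon relation is p = E/c, giving p = 1.734·10^-27 kg·m/s.
Converting to eV/c: p = 3.245 eV/c ≈ 3.24 eV/c.

3.24 eV/c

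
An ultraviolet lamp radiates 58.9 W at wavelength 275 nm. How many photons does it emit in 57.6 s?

4.70·10^21 photons

Total energy: E_total = P·t = 58.9 × 57.6 = 3393 J.
Per-photon energy: E = 7.223·10^-19 J.
N = E_total / E_photon = 4.70·10^21.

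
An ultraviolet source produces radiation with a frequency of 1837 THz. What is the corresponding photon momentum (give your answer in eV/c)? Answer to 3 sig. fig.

7.60 eV/c

First convert: f = 1837 THz = 1.837 × 10^15 Hz.
The photon relation is p = hf/c, giving p = 4.060 × 10^-27 kg·m/s.
Converting to eV/c: p = 7.597 eV/c ≈ 7.60 eV/c.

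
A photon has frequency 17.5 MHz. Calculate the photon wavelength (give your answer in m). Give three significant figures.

(c = 2.99792458·10^8 m/s.)
In SI units: f = 17.5 MHz = 1.75·10^7 Hz.
Apply λ = c/f: λ = 17.13 m.
So λ ≈ 17.1 m.

17.1 m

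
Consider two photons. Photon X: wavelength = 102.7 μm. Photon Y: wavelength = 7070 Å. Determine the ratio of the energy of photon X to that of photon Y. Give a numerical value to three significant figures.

6.88 × 10^-3

E_X = 1.934 × 10^-21 J (from wavelength = 102.7 μm, via E = hc/λ).
E_Y = 2.810 × 10^-19 J (from wavelength = 7070 Å, via E = hc/λ).
Ratio = 1.934 × 10^-21 / 2.810 × 10^-19 = 6.88 × 10^-3.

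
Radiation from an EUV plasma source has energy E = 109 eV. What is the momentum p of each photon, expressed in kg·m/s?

5.83e-26 kg·m/s

Use c = 2.99792458e8 m/s, 1 eV = 1.602176634e-19 J.
Convert to SI: E = 109 eV = 1.7464e-17 J.
Apply p = E/c: p = 5.825e-26 kg·m/s.
So p ≈ 5.83e-26 kg·m/s.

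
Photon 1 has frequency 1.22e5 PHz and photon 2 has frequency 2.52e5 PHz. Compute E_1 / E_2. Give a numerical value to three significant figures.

0.484

E_1 = 8.084e-14 J (from frequency = 1.22e5 PHz, via E = hf).
E_2 = 1.670e-13 J (from frequency = 2.52e5 PHz, via E = hf).
Ratio = 8.084e-14 / 1.670e-13 = 0.484.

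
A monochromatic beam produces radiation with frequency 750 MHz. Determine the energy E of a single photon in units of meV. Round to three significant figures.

3.10·10^-3 meV

Use h = 6.62607015·10^-34 J·s, 1 eV = 1.602176634·10^-19 J.
First convert: f = 750 MHz = 7.50·10^8 Hz.
Apply E = hf: E = 4.970·10^-25 J.
Converting to meV: E = 0.003102 meV ≈ 3.10·10^-3 meV.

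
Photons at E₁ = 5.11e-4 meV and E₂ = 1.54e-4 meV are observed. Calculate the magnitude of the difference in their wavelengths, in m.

5.62 m

Using λ = hc/E: λ₁ = 2.426 m, λ₂ = 8.051 m.
|Δλ| = |2.426 − 8.051| = 5.62 m.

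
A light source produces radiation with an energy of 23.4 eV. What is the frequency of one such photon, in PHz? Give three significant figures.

In SI units: E = 23.4 eV = 3.7491 × 10^-18 J.
Since f = E/h for a photon, f = 5.658 × 10^15 Hz.
Converting to PHz: f = 5.658 PHz ≈ 5.66 PHz.

5.66 PHz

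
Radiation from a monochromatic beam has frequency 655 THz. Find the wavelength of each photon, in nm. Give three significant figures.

458 nm

Use c = 2.99792458 × 10^8 m/s.
In SI units: f = 655 THz = 6.55 × 10^14 Hz.
Apply λ = c/f: λ = 4.577 × 10^-7 m.
Converting to nm: λ = 457.7 nm ≈ 458 nm.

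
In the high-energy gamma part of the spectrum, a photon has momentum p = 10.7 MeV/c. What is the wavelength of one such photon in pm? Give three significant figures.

0.116 pm

In SI units: p = 10.7 MeV/c = 5.7184e-21 kg·m/s.
The photon relation is λ = h/p, giving λ = 1.159e-13 m.
Converting to pm: λ = 0.1159 pm ≈ 0.116 pm.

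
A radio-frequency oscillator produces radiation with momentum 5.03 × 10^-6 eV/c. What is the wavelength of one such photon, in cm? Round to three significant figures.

Convert to SI: p = 5.03 × 10^-6 eV/c = 2.6882 × 10^-33 kg·m/s.
Since λ = h/p for a photon, λ = 0.2465 m.
Converting to cm: λ = 24.65 cm ≈ 24.6 cm.

24.6 cm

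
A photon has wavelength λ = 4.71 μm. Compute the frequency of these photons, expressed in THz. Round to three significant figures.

63.7 THz

First convert: λ = 4.71 μm = 4.71e-6 m.
Since f = c/λ for a photon, f = 6.365e13 Hz.
Converting to THz: f = 63.65 THz ≈ 63.7 THz.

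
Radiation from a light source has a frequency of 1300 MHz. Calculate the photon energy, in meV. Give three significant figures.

In SI units: f = 1300 MHz = 1.3e9 Hz.
Since E = hf for a photon, E = 8.614e-25 J.
Converting to meV: E = 0.005376 meV ≈ 5.38e-3 meV.

5.38e-3 meV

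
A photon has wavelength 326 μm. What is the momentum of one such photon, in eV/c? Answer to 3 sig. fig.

In SI units: λ = 326 μm = 3.26·10^-4 m.
For a photon p = h/λ, so p = 2.033·10^-30 kg·m/s.
Converting to eV/c: p = 0.003803 eV/c ≈ 3.80·10^-3 eV/c.

3.80·10^-3 eV/c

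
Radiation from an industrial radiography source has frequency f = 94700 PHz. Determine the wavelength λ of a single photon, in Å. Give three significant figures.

0.0317 Å

Use c = 2.99792458e8 m/s.
First convert: f = 94700 PHz = 9.47e19 Hz.
Since λ = c/f for a photon, λ = 3.166e-12 m.
Converting to Å: λ = 0.03166 Å ≈ 0.0317 Å.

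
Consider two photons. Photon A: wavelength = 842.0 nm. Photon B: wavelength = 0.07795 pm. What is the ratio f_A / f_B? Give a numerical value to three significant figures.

f_A = 3.560e14 Hz (from wavelength = 842.0 nm, via f = c/λ).
f_B = 3.846e21 Hz (from wavelength = 0.07795 pm, via f = c/λ).
Ratio = 3.560e14 / 3.846e21 = 9.26e-8.

9.26e-8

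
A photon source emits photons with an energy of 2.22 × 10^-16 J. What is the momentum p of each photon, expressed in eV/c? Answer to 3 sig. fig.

Since p = E/c for a photon, p = 7.405 × 10^-25 kg·m/s.
Converting to eV/c: p = 1386 eV/c ≈ 1390 eV/c.

1390 eV/c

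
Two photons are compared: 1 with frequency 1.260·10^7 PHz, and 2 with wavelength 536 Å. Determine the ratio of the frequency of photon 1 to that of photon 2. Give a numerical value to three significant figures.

f_1 = 1.260·10^22 Hz (from frequency = 1.260·10^7 PHz, via f given directly).
f_2 = 5.593·10^15 Hz (from wavelength = 536 Å, via f = c/λ).
Ratio = 1.260·10^22 / 5.593·10^15 = 2.25·10^6.

2.25·10^6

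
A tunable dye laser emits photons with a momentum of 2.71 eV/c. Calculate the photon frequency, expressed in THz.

655 THz

First convert: p = 2.71 eV/c = 1.4483e-27 kg·m/s.
The photon relation is f = pc/h, giving f = 6.553e14 Hz.
Converting to THz: f = 655.3 THz ≈ 655 THz.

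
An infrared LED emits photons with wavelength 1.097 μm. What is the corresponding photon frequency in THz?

273 THz

In SI units: λ = 1.097 μm = 1.097 × 10^-6 m.
For a photon f = c/λ, so f = 2.733 × 10^14 Hz.
Converting to THz: f = 273.3 THz ≈ 273 THz.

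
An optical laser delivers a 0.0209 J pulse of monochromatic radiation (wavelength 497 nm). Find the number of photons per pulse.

5.23 × 10^16 photons

Per-photon energy: E = 3.997 × 10^-19 J (from wavelength = 497 nm).
N = E_total / E_photon = 0.0209 J / 3.997 × 10^-19 J = 5.23 × 10^16.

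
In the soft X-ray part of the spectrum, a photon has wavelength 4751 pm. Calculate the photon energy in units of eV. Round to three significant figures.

Take h = 6.62607015 × 10^-34 J·s, c = 2.99792458 × 10^8 m/s, 1 eV = 1.602176634 × 10^-19 J.
First convert: λ = 4751 pm = 4.751 × 10^-9 m.
For a photon E = hc/λ, so E = 4.181 × 10^-17 J.
Converting to eV: E = 261.0 eV ≈ 261 eV.

261 eV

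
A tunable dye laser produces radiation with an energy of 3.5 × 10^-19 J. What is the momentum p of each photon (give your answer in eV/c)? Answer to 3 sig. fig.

Use c = 2.99792458 × 10^8 m/s, 1 eV = 1.602176634 × 10^-19 J.
For a photon p = E/c, so p = 1.167 × 10^-27 kg·m/s.
Converting to eV/c: p = 2.185 eV/c ≈ 2.18 eV/c.

2.18 eV/c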